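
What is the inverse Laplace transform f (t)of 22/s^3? 11 * t^2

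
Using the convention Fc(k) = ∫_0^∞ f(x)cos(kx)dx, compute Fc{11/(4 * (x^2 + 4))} 11 * pi * exp(-2 * k)/16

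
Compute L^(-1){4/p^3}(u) 2*u^2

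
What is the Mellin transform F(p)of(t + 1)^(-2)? (-pi * p + pi)/sin(pi * p)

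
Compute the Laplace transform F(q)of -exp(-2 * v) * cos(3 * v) (-q - 2)/((q+2)^2+9)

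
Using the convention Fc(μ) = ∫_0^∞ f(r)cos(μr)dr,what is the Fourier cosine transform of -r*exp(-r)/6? (μ^2 - 1)/(6*(μ^2 + 1)^2)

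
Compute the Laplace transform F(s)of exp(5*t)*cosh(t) (s - 5)/((s - 5)^2 - 1)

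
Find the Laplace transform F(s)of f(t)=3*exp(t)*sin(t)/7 3/(7*((s - 1)^2 + 1))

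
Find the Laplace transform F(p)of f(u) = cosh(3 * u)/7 p/(7 * (p^2 - 9))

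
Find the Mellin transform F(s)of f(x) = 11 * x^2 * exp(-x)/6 11 * gamma(s+2)/6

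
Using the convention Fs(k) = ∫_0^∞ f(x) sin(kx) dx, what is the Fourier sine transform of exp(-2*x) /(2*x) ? atan(k/2) /2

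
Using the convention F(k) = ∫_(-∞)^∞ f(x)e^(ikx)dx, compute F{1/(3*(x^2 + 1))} pi*exp(-Abs(k))/3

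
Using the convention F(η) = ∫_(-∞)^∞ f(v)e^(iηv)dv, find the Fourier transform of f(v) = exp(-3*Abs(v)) 6/(η^2+9)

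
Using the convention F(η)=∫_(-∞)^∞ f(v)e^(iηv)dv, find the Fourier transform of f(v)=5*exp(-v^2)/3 5*sqrt(pi)*exp(-η^2/4)/3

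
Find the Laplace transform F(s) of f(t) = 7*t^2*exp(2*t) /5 14/(5*(s - 2) ^3) 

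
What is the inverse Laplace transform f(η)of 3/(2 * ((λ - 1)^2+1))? 3 * exp(η) * sin(η)/2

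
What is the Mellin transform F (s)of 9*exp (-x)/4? 9*gamma (s)/4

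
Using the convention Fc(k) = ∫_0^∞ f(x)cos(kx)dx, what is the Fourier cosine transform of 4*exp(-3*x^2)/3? 2*sqrt(3)*sqrt(pi)*exp(-k^2/12)/9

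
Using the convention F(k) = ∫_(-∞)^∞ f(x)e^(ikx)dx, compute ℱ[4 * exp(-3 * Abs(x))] 24/(k^2+9)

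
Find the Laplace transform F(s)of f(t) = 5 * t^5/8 75/s^6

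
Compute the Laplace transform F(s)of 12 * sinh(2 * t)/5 24/(5 * (s^2 - 4))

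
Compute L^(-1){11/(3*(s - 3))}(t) 11*exp(3*t)/3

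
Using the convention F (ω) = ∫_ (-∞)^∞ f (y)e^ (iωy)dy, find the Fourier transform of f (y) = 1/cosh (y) pi/cosh (pi * ω/2)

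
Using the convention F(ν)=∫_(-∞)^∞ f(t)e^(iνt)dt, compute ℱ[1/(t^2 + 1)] pi * exp(-Abs(ν))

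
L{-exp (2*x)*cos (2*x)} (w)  (2 - w)/ ( (w - 2)^2 + 4)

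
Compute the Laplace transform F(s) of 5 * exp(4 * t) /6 5/(6 * (s - 4) ) 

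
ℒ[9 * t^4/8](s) 27/s^5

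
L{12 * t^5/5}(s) 288/s^6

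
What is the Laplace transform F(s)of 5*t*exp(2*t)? 5/(s - 2)^2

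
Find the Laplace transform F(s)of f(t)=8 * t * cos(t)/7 8 * (s^2 - 1)/(7 * (s^2 + 1)^2)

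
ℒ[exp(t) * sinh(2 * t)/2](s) 1/((s - 1)^2 - 4)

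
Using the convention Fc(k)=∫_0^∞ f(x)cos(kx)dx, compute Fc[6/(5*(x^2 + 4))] 3*pi*exp(-2*k)/10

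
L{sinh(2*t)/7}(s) 2/(7*(s^2-4))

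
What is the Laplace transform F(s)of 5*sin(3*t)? 15/(s^2+9)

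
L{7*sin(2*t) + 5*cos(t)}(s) 14/(s^2 + 4) + 5*s/(s^2 + 1)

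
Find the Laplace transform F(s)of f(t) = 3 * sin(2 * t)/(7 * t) 3 * atan(2/s)/7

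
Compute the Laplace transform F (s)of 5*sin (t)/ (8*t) 5*atan (1/s)/8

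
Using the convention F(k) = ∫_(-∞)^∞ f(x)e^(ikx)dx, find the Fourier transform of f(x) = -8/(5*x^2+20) -4*pi*exp(-2*Abs(k))/5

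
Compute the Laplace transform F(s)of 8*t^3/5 48/(5*s^4)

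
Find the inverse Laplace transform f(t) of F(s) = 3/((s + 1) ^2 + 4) 3 * exp(-t) * sin(2 * t) /2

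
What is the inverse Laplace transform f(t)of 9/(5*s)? 9/5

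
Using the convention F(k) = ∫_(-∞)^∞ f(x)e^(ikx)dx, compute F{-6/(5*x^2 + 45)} -2*pi*exp(-3*Abs(k))/5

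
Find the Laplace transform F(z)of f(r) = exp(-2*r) 1/(z + 2)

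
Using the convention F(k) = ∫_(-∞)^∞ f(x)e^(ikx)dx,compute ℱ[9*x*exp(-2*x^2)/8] 9*sqrt(2)*I*sqrt(pi)*k*exp(-k^2/8)/64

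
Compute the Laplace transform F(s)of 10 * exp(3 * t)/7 10/(7 * (s - 3))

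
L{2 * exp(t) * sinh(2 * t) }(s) 4/((s - 1) ^2 - 4) 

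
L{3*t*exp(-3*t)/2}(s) 3/(2*(s + 3)^2)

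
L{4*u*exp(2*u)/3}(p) 4/(3*(p - 2)^2)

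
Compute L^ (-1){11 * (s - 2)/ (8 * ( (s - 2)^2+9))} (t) 11 * exp (2 * t) * cos (3 * t)/8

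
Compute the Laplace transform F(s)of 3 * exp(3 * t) 3/(s - 3)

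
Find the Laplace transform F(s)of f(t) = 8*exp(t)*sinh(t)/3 8/(3*s*(s - 2))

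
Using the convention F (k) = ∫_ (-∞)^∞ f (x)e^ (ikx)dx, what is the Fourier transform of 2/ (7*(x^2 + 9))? 2*pi*exp (-3*Abs (k))/21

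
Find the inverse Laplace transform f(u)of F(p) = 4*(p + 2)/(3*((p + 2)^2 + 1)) 4*exp(-2*u)*cos(u)/3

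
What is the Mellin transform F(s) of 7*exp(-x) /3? 7*gamma(s) /3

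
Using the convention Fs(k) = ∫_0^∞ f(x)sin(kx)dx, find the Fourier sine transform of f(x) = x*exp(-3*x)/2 3*k/(k^2 + 9)^2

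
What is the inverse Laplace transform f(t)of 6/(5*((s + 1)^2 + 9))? 2*exp(-t)*sin(3*t)/5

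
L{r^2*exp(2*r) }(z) 2/(z - 2) ^3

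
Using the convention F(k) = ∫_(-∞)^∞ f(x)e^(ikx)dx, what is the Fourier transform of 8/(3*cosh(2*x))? 4*pi/(3*cosh(pi*k/4))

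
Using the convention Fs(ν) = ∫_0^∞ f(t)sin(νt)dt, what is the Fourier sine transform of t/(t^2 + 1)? pi*exp(-ν)/2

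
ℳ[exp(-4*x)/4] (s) gamma(s)/(4*2^(2*s))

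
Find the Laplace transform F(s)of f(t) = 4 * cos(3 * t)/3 4 * s/(3 * (s^2+9))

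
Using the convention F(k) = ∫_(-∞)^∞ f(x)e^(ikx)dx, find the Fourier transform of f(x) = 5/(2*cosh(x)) 5*pi/(2*cosh(pi*k/2))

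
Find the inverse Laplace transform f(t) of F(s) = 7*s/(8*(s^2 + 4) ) 7*cos(2*t) /8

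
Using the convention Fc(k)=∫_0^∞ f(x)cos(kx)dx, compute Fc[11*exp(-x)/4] 11/(4*(k^2 + 1))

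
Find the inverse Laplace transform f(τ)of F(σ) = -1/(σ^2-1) -sinh(τ)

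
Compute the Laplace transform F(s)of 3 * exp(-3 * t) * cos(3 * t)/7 3 * (s + 3)/(7 * ((s + 3)^2 + 9))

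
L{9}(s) 9/s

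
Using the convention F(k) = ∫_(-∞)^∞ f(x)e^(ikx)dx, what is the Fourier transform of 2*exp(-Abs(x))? 4/(k^2 + 1)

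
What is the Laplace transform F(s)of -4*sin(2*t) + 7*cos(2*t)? 7*s/(s^2 + 4) - 8/(s^2 + 4)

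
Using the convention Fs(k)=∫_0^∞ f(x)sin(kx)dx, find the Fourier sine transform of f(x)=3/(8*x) 3*pi/16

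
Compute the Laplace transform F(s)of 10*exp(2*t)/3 10/(3*(s - 2))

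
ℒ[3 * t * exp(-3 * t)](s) 3/(s + 3)^2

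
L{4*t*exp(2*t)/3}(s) 4/(3*(s - 2)^2)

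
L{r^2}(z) 2/z^3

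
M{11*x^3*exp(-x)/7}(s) 11*gamma(s+3)/7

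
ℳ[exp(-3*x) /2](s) gamma(s) /(2*3^s) 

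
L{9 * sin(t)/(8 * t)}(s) 9 * atan(1/s)/8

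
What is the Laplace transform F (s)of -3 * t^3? -18/s^4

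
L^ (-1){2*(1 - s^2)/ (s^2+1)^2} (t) -2*t*cos (t)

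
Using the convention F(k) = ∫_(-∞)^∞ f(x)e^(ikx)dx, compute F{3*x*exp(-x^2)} 3*I*sqrt(pi)*k*exp(-k^2/4)/2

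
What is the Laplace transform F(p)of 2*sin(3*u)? 6/(p^2 + 9)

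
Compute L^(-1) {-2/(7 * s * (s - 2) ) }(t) -2 * exp(t) * sinh(t) /7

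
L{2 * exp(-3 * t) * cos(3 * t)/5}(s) 2 * (s + 3)/(5 * ((s + 3)^2 + 9))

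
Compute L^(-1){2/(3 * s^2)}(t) 2 * t/3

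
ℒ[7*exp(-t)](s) 7/(s + 1)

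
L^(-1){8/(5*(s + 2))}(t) 8*exp(-2*t)/5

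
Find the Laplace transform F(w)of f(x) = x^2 2/w^3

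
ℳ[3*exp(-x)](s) 3*gamma(s)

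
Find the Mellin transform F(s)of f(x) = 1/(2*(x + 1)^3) pi*(s - 2)*(s - 1)/(4*sin(pi*s))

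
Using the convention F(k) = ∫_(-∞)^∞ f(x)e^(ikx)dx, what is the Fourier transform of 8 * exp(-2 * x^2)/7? 4 * sqrt(2) * sqrt(pi) * exp(-k^2/8)/7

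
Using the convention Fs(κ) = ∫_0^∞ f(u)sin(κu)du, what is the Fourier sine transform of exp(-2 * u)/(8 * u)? atan(κ/2)/8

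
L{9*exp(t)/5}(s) 9/(5*(s - 1))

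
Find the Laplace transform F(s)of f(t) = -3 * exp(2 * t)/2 -3/(2 * s - 4)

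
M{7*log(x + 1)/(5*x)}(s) -7*pi*csc(pi*s)/(5*s - 5)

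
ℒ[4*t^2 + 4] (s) 8/s^3 + 4/s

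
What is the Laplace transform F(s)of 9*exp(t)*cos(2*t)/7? 9*(s - 1)/(7*((s - 1)^2 + 4))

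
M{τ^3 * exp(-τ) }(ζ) gamma(ζ+3) 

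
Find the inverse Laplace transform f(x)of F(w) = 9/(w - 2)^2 9 * x * exp(2 * x)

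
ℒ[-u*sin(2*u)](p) -4*p/(p^2+4)^2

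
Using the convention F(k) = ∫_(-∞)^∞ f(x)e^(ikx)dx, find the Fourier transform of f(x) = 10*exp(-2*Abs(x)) 40/(k^2 + 4)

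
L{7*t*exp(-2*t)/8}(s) 7/(8*(s + 2)^2)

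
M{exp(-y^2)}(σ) gamma(σ/2)/2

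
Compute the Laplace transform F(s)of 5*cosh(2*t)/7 5*s/(7*(s^2 - 4))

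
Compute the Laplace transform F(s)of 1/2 1/(2*s)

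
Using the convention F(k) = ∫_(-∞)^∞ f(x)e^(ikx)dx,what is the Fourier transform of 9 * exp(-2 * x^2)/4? 9 * sqrt(2) * sqrt(pi) * exp(-k^2/8)/8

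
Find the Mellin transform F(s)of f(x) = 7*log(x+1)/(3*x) -7*pi*csc(pi*s)/(3*s - 3)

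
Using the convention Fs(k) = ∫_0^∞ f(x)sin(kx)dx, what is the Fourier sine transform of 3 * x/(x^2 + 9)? 3 * pi * exp(-3 * k)/2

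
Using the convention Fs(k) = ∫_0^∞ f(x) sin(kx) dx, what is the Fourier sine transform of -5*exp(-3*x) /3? -5*k/(3*k^2+27) 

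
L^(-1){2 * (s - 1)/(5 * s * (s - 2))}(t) 2 * exp(t) * cosh(t)/5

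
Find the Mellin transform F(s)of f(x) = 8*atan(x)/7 -4*pi*sec(pi*s/2)/(7*s)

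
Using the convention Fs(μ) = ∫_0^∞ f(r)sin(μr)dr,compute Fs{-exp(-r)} -μ/(μ^2 + 1)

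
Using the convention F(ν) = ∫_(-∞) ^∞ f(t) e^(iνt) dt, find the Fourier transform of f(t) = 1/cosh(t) pi/cosh(pi*ν/2) 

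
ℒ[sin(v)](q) 1/(q^2 + 1)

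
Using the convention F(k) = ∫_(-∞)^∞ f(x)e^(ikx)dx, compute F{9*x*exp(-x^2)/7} 9*I*sqrt(pi)*k*exp(-k^2/4)/14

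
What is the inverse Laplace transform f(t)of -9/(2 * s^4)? -3 * t^3/4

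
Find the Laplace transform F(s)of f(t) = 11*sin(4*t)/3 44/(3*(s^2 + 16))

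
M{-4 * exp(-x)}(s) -4 * gamma(s)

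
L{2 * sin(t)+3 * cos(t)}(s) 2/(s^2+1)+3 * s/(s^2+1)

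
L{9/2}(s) 9/(2 * s)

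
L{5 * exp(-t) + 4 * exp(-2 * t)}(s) 4/(s + 2) + 5/(s + 1)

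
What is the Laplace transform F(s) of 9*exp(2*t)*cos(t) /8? 9*(s - 2) /(8*((s - 2) ^2 + 1) ) 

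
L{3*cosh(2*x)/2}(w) 3*w/(2*(w^2-4))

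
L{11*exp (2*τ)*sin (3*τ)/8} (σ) 33/ (8*( (σ - 2)^2+9))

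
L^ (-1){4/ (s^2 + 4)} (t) 2*sin (2*t)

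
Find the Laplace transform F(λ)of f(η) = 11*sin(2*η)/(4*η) 11*atan(2/λ)/4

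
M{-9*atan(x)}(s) 9*pi*sec(pi*s/2)/(2*s)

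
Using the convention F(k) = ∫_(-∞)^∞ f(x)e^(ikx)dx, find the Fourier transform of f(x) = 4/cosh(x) 4*pi/cosh(pi*k/2)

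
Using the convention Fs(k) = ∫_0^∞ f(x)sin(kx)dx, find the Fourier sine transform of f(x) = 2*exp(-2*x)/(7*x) 2*atan(k/2)/7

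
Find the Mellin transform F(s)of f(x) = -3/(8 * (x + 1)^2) 3 * pi * (s - 1)/(8 * sin(pi * s))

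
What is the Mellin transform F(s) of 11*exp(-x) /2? 11*gamma(s) /2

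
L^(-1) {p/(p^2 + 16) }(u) cos(4 * u) 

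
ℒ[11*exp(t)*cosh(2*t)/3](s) 11*(s - 1)/(3*((s - 1)^2 - 4))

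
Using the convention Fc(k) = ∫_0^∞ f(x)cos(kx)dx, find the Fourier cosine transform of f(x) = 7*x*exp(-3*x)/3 7*(9 - k^2)/(3*(k^2 + 9)^2)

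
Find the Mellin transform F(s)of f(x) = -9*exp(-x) -9*gamma(s)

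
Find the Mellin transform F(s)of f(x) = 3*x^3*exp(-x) 3*gamma(s + 3)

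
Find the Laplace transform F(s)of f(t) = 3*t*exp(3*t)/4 3/(4*(s - 3)^2)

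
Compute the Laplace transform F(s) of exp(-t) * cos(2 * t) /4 (s+1) /(4 * ((s+1) ^2+4) ) 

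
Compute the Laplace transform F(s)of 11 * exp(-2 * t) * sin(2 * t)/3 22/(3 * ((s+2)^2+4))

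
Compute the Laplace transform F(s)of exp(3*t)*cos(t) (s - 3)/((s - 3)^2+1)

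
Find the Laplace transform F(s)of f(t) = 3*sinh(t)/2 3/(2*(s^2-1))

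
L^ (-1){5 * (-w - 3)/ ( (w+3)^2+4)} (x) -5 * exp (-3 * x) * cos (2 * x)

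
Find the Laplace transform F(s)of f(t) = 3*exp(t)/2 3/(2*(s - 1))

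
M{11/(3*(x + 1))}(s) 11*pi*csc(pi*s)/3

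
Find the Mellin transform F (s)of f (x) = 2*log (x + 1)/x -2*pi*csc (pi*s)/ (s - 1)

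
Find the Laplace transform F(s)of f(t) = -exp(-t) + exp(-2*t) 1/(s + 2) - 1/(s + 1)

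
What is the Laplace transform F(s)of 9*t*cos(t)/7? 9*(s^2-1)/(7*(s^2+1)^2)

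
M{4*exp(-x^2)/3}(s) 2*gamma(s/2)/3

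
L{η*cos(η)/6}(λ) (λ^2 - 1)/(6*(λ^2 + 1)^2)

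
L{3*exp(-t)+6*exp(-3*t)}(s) 6/(s+3)+3/(s+1)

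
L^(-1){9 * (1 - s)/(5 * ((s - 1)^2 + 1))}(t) -9 * exp(t) * cos(t)/5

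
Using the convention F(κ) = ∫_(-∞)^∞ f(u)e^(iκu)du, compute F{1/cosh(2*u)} pi/(2*cosh(pi*κ/4))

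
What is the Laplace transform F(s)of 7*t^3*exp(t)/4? 21/(2*(s - 1)^4)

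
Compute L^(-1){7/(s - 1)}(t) 7*exp(t)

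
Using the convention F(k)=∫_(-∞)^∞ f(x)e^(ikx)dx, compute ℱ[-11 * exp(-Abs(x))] -22/(k^2 + 1)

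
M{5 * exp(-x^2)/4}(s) 5 * gamma(s/2)/8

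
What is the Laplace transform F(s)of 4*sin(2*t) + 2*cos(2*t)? 2*s/(s^2 + 4) + 8/(s^2 + 4)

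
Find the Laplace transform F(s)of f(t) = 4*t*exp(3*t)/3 4/(3*(s - 3)^2)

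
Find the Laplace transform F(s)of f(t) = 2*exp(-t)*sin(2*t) 4/((s + 1)^2 + 4)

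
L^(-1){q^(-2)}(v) v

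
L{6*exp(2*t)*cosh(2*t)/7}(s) 6*(s - 2)/(7*s*(s - 4))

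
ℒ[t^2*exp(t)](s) 2/(s - 1)^3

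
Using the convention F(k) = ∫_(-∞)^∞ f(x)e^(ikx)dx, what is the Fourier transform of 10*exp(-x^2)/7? 10*sqrt(pi)*exp(-k^2/4)/7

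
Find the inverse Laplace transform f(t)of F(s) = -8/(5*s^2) -8*t/5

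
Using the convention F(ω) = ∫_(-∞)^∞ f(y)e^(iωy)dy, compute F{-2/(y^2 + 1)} -2*pi*exp(-Abs(ω))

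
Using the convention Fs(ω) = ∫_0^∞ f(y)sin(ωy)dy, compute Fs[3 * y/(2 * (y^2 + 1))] 3 * pi * exp(-ω)/4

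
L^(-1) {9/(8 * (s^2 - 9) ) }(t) 3 * sinh(3 * t) /8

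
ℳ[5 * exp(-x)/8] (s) 5 * gamma(s)/8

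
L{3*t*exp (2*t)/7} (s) 3/ (7*(s - 2)^2)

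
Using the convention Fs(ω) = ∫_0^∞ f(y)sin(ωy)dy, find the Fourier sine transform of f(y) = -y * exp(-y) -2 * ω/(ω^2 + 1)^2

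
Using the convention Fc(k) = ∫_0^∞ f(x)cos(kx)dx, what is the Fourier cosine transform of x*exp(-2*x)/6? (4 - k^2)/(6*(k^2+4)^2)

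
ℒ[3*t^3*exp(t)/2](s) 9/(s - 1)^4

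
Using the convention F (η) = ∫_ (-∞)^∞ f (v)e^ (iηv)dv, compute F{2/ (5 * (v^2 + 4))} pi * exp (-2 * Abs (η))/5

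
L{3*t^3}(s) 18/s^4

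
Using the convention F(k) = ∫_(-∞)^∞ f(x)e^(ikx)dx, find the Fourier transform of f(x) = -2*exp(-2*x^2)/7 -sqrt(2)*sqrt(pi)*exp(-k^2/8)/7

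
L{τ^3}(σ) 6/σ^4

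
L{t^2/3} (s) 2/ (3*s^3)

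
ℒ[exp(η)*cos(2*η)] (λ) (λ - 1)/((λ - 1)^2 + 4)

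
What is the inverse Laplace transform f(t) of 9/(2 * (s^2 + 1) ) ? 9 * sin(t) /2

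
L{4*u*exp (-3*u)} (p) 4/ (p + 3)^2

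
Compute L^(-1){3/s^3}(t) 3 * t^2/2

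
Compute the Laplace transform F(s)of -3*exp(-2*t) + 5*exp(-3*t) 5/(s + 3) - 3/(s + 2)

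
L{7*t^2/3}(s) 14/(3*s^3)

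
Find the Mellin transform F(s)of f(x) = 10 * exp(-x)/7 10 * gamma(s)/7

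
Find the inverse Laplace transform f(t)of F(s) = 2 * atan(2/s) 2 * sin(2 * t)/t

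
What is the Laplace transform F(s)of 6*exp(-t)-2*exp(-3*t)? 6/(s + 1)-2/(s + 3)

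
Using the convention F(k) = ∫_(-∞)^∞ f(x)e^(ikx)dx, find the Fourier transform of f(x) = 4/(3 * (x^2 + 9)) 4 * pi * exp(-3 * Abs(k))/9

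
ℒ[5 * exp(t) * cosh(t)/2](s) 5 * (s - 1)/(2 * s * (s - 2))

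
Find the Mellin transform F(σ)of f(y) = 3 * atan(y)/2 -3 * pi * sec(pi * σ/2)/(4 * σ)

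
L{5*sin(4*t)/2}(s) 10/(s^2 + 16)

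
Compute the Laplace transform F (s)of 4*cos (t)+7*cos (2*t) 7*s/ (s^2+4)+4*s/ (s^2+1)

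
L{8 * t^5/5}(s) 192/s^6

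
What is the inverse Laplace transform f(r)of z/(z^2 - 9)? cosh(3*r)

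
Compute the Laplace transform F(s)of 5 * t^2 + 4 4/s + 10/s^3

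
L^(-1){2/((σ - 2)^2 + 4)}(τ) exp(2 * τ) * sin(2 * τ)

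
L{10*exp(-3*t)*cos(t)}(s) 10*(s + 3)/((s + 3)^2 + 1)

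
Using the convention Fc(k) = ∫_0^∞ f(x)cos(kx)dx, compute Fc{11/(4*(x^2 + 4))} 11*pi*exp(-2*k)/16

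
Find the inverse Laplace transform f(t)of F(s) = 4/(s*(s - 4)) 2*exp(2*t)*sinh(2*t)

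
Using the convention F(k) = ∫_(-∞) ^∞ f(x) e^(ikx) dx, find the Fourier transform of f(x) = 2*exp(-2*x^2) sqrt(2)*sqrt(pi)*exp(-k^2/8) 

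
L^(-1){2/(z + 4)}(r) 2 * exp(-4 * r)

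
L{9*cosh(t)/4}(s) 9*s/(4*(s^2 - 1))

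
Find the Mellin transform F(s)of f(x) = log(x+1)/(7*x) -pi*csc(pi*s)/(7*s - 7)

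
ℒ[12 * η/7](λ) 12/(7 * λ^2)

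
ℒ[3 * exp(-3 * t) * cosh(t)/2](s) 3 * (s+3)/(2 * ((s+3)^2 - 1))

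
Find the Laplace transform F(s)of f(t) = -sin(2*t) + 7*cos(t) 7*s/(s^2 + 1) - 2/(s^2 + 4)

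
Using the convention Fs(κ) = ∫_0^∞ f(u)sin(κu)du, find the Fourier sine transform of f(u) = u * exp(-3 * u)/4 3 * κ/(2 * (κ^2 + 9)^2)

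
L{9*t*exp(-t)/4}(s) 9/(4*(s + 1)^2)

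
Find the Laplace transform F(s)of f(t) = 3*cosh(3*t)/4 3*s/(4*(s^2 - 9))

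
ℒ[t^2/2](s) s^(-3) 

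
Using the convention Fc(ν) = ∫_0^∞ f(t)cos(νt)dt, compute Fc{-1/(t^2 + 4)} -pi*exp(-2*ν)/4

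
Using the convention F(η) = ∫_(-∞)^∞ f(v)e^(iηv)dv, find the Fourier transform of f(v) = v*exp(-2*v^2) sqrt(2)*I*sqrt(pi)*η*exp(-η^2/8)/8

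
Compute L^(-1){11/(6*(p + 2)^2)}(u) 11*u*exp(-2*u)/6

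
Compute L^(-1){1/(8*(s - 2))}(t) exp(2*t)/8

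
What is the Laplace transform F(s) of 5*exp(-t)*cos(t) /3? 5*(s+1) /(3*((s+1) ^2+1) ) 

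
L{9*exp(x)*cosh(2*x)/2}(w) 9*(w - 1)/(2*((w - 1)^2 - 4))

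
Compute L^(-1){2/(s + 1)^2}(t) 2 * t * exp(-t)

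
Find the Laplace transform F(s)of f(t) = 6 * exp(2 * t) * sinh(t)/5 6/(5 * ((s - 2)^2 - 1))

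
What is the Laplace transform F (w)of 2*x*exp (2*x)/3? 2/ (3*(w - 2)^2)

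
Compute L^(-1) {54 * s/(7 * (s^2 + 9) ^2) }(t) 9 * t * sin(3 * t) /7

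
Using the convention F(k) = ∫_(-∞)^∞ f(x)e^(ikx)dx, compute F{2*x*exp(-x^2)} I*sqrt(pi)*k*exp(-k^2/4)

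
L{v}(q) q^(-2)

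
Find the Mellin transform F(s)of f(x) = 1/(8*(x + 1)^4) gamma(s)*gamma(4 - s)/48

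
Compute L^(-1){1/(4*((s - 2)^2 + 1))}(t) exp(2*t)*sin(t)/4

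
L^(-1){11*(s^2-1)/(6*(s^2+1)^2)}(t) 11*t*cos(t)/6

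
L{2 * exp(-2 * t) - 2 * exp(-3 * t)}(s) 2/(s + 2) - 2/(s + 3)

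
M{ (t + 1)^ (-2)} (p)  (-pi * p + pi)/sin (pi * p)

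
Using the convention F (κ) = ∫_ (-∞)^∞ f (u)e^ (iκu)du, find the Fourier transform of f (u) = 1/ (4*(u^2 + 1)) pi*exp (-Abs (κ))/4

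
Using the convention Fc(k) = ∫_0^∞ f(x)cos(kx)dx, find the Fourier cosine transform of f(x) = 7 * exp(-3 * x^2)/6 7 * sqrt(3) * sqrt(pi) * exp(-k^2/12)/36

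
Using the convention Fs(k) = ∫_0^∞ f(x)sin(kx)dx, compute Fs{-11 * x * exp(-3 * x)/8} -33 * k/(4 * (k^2 + 9)^2)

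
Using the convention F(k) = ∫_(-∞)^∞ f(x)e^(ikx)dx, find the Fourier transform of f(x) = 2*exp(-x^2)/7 2*sqrt(pi)*exp(-k^2/4)/7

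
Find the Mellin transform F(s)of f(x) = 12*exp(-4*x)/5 12*gamma(s)/(5*2^(2*s))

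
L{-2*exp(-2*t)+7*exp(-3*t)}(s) 7/(s+3) - 2/(s+2)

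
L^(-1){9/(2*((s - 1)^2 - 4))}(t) 9*exp(t)*sinh(2*t)/4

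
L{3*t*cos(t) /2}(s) 3*(s^2 - 1) /(2*(s^2+1) ^2) 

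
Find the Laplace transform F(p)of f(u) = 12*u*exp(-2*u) 12/(p + 2)^2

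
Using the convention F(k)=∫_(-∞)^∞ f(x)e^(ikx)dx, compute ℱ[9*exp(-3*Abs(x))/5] 54/(5*(k^2 + 9))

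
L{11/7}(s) 11/(7*s)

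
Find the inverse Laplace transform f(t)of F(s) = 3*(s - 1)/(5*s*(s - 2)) 3*exp(t)*cosh(t)/5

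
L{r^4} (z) 24/z^5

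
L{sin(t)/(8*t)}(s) atan(1/s)/8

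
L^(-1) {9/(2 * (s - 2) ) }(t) 9 * exp(2 * t) /2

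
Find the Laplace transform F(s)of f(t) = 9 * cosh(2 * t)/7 9 * s/(7 * (s^2 - 4))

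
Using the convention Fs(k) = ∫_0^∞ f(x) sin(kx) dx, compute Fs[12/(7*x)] 6*pi/7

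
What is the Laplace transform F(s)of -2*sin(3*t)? -6/(s^2 + 9)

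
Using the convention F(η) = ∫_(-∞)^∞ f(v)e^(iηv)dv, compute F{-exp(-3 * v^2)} -sqrt(3) * sqrt(pi) * exp(-η^2/12)/3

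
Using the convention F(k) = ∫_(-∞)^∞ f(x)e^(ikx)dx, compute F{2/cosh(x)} 2 * pi/cosh(pi * k/2)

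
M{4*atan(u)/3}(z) -2*pi*sec(pi*z/2)/(3*z)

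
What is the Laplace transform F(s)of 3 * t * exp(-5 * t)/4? 3/(4 * (s + 5)^2)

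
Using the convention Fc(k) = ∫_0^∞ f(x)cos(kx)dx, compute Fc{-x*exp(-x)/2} (k^2 - 1)/(2*(k^2 + 1)^2)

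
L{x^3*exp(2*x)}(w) 6/(w - 2)^4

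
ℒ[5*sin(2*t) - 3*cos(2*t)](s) 10/(s^2+4) - 3*s/(s^2+4) 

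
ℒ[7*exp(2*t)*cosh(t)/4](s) 7*(s - 2)/(4*((s - 2)^2 - 1))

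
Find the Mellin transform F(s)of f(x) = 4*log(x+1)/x -4*pi*csc(pi*s)/(s - 1)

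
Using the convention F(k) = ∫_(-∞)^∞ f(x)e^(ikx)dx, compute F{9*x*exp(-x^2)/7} 9*I*sqrt(pi)*k*exp(-k^2/4)/14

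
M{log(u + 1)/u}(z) -pi*csc(pi*z)/(z - 1)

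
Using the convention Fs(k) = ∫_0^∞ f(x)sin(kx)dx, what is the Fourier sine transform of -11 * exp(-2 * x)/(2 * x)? -11 * atan(k/2)/2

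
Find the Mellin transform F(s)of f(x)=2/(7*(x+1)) 2*pi*csc(pi*s)/7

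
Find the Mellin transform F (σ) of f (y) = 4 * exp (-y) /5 4 * gamma (σ) /5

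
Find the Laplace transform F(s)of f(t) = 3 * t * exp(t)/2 3/(2 * (s - 1)^2)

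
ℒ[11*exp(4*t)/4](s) 11/(4*(s - 4))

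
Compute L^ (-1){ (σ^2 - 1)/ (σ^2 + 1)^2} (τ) τ*cos (τ)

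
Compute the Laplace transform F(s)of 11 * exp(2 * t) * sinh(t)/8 11/(8 * ((s - 2)^2-1))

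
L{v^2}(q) 2/q^3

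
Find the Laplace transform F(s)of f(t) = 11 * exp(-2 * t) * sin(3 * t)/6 11/(2 * ((s+2)^2+9))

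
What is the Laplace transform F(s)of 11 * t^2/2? 11/s^3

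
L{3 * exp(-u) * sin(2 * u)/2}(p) 3/((p + 1)^2 + 4)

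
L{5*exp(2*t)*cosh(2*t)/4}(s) 5*(s - 2)/(4*s*(s - 4))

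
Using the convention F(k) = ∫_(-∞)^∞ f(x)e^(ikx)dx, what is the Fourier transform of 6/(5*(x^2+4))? 3*pi*exp(-2*Abs(k))/5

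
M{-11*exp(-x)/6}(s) -11*gamma(s)/6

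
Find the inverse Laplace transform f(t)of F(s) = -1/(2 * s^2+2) -sin(t)/2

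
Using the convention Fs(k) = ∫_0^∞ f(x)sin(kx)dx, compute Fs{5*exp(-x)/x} 5*atan(k)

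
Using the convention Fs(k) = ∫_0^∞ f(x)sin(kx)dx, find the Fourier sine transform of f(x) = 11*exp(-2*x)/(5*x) 11*atan(k/2)/5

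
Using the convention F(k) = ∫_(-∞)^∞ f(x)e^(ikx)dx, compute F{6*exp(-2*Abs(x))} 24/(k^2 + 4)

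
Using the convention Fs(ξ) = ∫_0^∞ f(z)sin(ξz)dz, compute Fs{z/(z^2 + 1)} pi * exp(-ξ)/2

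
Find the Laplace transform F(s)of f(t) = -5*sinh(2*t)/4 -5/(2*s^2-8)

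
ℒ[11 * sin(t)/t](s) 11 * atan(1/s)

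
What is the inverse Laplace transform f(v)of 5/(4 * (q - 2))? 5 * exp(2 * v)/4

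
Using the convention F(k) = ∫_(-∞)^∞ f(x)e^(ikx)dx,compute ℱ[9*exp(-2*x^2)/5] 9*sqrt(2)*sqrt(pi)*exp(-k^2/8)/10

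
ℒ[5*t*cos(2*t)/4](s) 5*(s^2-4)/(4*(s^2 + 4)^2)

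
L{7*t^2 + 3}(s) 14/s^3 + 3/s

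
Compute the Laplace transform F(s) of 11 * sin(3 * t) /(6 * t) 11 * atan(3/s) /6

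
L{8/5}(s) 8/(5*s)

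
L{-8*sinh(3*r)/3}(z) -8/(z^2-9)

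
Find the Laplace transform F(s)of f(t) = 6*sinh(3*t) 18/(s^2 - 9)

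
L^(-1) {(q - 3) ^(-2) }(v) v*exp(3*v) 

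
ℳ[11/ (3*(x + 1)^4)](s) 11*gamma (s)*gamma (4 - s)/18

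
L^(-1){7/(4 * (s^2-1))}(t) 7 * sinh(t)/4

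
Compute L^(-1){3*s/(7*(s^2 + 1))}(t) 3*cos(t)/7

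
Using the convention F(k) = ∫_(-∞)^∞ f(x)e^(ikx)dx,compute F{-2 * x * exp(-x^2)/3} -I * sqrt(pi) * k * exp(-k^2/4)/3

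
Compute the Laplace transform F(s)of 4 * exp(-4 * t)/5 4/(5 * (s+4))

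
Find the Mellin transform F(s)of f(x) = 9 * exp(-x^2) 9 * gamma(s/2)/2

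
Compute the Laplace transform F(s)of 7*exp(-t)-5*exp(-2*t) 7/(s + 1)-5/(s + 2)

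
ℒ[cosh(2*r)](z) z/(z^2 - 4)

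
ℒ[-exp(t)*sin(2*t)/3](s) -2/(3*(s - 1)^2+12)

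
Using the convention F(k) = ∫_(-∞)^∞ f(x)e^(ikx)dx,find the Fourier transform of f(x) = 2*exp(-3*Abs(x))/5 12/(5*(k^2+9))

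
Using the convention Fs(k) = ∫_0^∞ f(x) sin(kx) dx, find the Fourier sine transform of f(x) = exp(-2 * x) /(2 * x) atan(k/2) /2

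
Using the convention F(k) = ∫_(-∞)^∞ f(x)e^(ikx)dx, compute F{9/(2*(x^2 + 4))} 9*pi*exp(-2*Abs(k))/4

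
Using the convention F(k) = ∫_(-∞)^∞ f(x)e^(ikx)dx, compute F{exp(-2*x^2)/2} sqrt(2)*sqrt(pi)*exp(-k^2/8)/4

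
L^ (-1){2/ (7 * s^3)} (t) t^2/7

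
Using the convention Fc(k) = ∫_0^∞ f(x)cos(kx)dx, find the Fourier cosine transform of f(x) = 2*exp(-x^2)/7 sqrt(pi)*exp(-k^2/4)/7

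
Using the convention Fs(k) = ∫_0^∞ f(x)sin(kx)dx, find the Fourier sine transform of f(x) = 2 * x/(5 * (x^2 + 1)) pi * exp(-k)/5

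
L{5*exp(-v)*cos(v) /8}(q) 5*(q+1) /(8*((q+1) ^2+1) ) 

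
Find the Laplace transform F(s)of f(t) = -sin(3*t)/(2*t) -atan(3/s)/2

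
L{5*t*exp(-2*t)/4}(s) 5/(4*(s + 2)^2)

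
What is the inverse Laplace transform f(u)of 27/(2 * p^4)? 9 * u^3/4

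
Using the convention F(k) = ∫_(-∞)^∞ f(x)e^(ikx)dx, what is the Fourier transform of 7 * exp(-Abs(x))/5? 14/(5 * (k^2+1))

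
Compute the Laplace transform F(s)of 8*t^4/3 64/s^5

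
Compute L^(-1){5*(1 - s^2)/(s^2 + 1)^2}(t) -5*t*cos(t)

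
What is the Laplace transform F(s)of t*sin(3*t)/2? 3*s/(s^2 + 9)^2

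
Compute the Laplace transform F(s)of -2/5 -2/(5 * s)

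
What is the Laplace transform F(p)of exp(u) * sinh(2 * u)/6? 1/(3 * ((p - 1)^2 - 4))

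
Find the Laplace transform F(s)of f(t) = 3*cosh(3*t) 3*s/(s^2 - 9)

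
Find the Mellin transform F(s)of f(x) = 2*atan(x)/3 -pi*sec(pi*s/2)/(3*s)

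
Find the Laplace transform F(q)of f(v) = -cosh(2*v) -q/(q^2 - 4)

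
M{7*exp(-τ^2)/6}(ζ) 7*gamma(ζ/2)/12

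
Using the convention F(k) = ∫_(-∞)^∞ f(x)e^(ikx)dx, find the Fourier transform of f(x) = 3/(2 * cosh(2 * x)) 3 * pi/(4 * cosh(pi * k/4))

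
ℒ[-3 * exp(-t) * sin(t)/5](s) -3/(5 * (s+1)^2+5)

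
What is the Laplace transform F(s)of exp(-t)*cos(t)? (s + 1)/((s + 1)^2 + 1)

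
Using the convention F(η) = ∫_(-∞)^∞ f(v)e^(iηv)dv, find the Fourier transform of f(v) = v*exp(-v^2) I*sqrt(pi)*η*exp(-η^2/4)/2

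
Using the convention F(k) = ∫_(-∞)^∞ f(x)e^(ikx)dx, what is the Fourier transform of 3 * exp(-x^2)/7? 3 * sqrt(pi) * exp(-k^2/4)/7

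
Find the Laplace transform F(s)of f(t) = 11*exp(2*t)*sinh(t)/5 11/(5*((s - 2)^2-1))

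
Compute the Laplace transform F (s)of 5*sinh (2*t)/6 5/ (3*(s^2 - 4))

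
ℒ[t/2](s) 1/ (2 * s^2) 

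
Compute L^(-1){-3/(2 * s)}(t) -3/2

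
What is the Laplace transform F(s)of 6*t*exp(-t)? 6/(s + 1)^2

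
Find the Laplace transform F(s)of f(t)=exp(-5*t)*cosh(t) (s + 5)/((s + 5)^2 - 1)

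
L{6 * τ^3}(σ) 36/σ^4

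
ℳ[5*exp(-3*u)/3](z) 5*gamma(z)/(3*3^z)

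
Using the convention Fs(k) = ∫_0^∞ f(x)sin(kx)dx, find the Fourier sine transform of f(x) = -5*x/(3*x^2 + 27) -5*pi*exp(-3*k)/6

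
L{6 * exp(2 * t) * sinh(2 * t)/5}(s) 12/(5 * s * (s - 4))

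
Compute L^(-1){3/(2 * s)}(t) 3/2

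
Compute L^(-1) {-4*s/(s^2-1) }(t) -4*cosh(t) 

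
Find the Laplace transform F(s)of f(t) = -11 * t -11/s^2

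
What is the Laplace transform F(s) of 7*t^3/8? 21/(4*s^4) 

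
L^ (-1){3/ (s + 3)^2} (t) 3*t*exp (-3*t)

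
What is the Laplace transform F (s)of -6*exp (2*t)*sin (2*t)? -12/ ( (s - 2)^2 + 4)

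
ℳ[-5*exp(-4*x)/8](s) -5*gamma(s)/(8*2^(2*s))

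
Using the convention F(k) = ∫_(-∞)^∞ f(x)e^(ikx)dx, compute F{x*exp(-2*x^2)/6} sqrt(2)*I*sqrt(pi)*k*exp(-k^2/8)/48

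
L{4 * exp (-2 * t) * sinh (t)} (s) 4/ ( (s+2)^2 - 1)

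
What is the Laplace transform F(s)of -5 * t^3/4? -15/(2 * s^4)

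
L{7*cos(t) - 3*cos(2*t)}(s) 7*s/(s^2 + 1) - 3*s/(s^2 + 4)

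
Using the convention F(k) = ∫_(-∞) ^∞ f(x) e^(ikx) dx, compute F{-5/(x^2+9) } -5 * pi * exp(-3 * Abs(k) ) /3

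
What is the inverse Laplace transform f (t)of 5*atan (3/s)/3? 5*sin (3*t)/ (3*t)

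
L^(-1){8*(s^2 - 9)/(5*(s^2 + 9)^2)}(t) 8*t*cos(3*t)/5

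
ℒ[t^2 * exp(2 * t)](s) 2/(s - 2)^3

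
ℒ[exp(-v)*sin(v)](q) 1/((q+1)^2+1)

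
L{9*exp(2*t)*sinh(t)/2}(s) 9/(2*((s - 2)^2-1))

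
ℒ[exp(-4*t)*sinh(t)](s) 1/((s + 4)^2 - 1)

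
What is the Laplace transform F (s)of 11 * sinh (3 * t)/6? 11/ (2 * (s^2 - 9))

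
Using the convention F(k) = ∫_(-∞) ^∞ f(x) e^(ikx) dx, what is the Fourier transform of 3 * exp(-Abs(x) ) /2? 3/(k^2 + 1) 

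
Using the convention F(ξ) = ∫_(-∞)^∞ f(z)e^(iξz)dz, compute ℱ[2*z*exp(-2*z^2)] sqrt(2)*I*sqrt(pi)*ξ*exp(-ξ^2/8)/4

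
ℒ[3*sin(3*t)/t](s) 3*atan(3/s)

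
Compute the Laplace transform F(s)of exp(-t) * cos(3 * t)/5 (s+1)/(5 * ((s+1)^2+9))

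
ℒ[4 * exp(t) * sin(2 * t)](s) 8/((s - 1)^2 + 4)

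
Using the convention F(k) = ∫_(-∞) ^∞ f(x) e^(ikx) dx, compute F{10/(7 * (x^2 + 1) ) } 10 * pi * exp(-Abs(k) ) /7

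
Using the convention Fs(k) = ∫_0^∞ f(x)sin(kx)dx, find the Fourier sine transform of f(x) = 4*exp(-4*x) 4*k/(k^2 + 16)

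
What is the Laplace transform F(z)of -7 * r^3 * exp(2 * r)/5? -42/(5 * (z - 2)^4)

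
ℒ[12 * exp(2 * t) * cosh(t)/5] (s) 12 * (s - 2)/(5 * ((s - 2)^2 - 1))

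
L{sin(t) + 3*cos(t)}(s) 1/(s^2 + 1) + 3*s/(s^2 + 1)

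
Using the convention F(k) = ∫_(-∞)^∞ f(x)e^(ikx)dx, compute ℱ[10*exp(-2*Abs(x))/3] 40/(3*(k^2 + 4))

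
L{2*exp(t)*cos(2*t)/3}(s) 2*(s - 1)/(3*((s - 1)^2+4))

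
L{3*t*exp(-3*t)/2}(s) 3/(2*(s + 3)^2)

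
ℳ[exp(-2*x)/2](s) gamma(s)/(2*2^s)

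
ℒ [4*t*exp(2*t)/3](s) 4/(3*(s - 2)^2)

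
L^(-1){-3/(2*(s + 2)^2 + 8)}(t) -3*exp(-2*t)*sin(2*t)/4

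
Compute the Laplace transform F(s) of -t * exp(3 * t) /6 -1/(6 * (s - 3) ^2) 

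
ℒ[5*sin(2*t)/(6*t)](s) 5*atan(2/s)/6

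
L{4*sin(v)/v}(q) 4*atan(1/q)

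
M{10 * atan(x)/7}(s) -5 * pi * sec(pi * s/2)/(7 * s)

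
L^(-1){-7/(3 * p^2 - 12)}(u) -7 * sinh(2 * u)/6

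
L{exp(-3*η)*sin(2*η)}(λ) 2/((λ + 3)^2 + 4)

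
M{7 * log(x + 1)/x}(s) -7 * pi * csc(pi * s)/(s - 1)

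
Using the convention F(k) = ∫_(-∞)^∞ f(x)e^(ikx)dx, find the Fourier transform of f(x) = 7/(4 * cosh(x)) 7 * pi/(4 * cosh(pi * k/2))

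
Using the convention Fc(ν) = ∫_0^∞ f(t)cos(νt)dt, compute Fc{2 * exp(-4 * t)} 8/(ν^2 + 16)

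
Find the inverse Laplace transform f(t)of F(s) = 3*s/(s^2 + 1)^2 3*t*sin(t)/2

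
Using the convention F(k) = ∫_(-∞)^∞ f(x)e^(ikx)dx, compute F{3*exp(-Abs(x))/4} 3/(2*(k^2 + 1))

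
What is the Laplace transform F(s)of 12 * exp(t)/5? 12/(5 * (s - 1))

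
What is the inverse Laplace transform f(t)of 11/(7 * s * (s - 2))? 11 * exp(t) * sinh(t)/7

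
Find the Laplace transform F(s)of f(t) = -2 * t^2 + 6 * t 6/s^2 - 4/s^3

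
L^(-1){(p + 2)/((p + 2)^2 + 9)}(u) exp(-2*u)*cos(3*u)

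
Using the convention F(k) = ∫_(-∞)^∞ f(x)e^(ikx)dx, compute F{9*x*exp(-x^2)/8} 9*I*sqrt(pi)*k*exp(-k^2/4)/16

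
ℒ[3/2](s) 3/(2*s)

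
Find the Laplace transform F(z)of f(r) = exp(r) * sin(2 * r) 2/((z - 1)^2 + 4)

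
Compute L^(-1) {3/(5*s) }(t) 3/5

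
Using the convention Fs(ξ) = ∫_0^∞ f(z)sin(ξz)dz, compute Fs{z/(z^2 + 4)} pi*exp(-2*ξ)/2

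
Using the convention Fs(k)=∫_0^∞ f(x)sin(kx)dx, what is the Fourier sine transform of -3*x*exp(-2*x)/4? -3*k/(k^2 + 4)^2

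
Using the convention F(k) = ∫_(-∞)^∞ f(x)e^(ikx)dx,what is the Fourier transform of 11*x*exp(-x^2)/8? 11*I*sqrt(pi)*k*exp(-k^2/4)/16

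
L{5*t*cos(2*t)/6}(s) 5*(s^2 - 4)/(6*(s^2 + 4)^2)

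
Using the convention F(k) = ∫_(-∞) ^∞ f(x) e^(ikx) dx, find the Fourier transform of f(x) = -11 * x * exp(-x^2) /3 -11 * I * sqrt(pi) * k * exp(-k^2/4) /6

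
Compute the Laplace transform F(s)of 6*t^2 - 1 12/s^3 - 1/s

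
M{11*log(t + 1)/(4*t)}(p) -11*pi*csc(pi*p)/(4*p - 4)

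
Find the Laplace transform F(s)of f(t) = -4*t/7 -4/(7*s^2)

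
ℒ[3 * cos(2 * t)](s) 3 * s/(s^2+4)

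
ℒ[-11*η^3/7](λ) -66/ (7*λ^4)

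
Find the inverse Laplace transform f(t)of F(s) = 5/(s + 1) 5*exp(-t)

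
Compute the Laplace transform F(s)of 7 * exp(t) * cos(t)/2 7 * (s - 1)/(2 * ((s - 1)^2 + 1))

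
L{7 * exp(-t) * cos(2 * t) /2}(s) 7 * (s + 1) /(2 * ((s + 1) ^2 + 4) ) 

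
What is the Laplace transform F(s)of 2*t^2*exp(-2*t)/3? 4/(3*(s + 2)^3)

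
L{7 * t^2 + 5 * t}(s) 14/s^3 + 5/s^2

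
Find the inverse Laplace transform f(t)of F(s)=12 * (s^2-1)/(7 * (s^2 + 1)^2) 12 * t * cos(t)/7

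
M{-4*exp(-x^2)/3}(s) -2*gamma(s/2)/3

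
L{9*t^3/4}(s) 27/(2*s^4)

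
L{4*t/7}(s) 4/(7*s^2)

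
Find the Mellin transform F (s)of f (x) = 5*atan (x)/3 -5*pi*sec (pi*s/2)/ (6*s)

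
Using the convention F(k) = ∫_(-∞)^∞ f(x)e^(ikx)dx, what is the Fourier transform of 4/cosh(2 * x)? 2 * pi/cosh(pi * k/4)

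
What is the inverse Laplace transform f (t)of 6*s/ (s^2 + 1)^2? 3*t*sin (t)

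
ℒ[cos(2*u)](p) p/(p^2 + 4)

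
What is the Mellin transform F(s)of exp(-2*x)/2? gamma(s)/(2*2^s)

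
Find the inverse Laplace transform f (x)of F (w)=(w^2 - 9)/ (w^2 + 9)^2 x * cos (3 * x)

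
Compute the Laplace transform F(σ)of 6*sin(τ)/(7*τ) 6*atan(1/σ)/7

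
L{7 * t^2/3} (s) 14/ (3 * s^3)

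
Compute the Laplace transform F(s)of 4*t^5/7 480/(7*s^6)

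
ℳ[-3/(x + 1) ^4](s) pi*(s - 3)*(s - 2)*(s - 1) /(2*sin(pi*s) ) 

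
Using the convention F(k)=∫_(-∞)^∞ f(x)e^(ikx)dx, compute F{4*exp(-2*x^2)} 2*sqrt(2)*sqrt(pi)*exp(-k^2/8)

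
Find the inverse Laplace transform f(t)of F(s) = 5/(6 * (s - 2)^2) 5 * t * exp(2 * t)/6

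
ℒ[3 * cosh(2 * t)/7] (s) 3 * s/(7 * (s^2 - 4))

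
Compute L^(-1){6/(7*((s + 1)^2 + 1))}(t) 6*exp(-t)*sin(t)/7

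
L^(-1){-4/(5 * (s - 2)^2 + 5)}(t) -4 * exp(2 * t) * sin(t)/5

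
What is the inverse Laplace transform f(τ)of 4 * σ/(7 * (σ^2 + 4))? 4 * cos(2 * τ)/7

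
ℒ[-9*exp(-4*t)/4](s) -9/(4*s+16)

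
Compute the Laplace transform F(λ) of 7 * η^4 168/λ^5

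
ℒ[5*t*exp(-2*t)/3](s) 5/(3*(s + 2)^2)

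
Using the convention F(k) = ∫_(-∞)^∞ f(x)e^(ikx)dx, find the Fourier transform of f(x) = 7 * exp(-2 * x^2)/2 7 * sqrt(2) * sqrt(pi) * exp(-k^2/8)/4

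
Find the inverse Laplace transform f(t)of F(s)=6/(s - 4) 6*exp(4*t)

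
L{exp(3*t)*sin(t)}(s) 1/((s - 3)^2 + 1)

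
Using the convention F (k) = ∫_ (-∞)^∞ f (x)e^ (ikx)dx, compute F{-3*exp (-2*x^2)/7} -3*sqrt (2)*sqrt (pi)*exp (-k^2/8)/14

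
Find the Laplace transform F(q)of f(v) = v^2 2/q^3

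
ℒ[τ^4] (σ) 24/σ^5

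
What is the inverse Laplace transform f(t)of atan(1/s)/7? sin(t)/(7*t)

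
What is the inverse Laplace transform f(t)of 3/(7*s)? 3/7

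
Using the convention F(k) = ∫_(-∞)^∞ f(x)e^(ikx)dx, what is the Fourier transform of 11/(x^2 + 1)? 11 * pi * exp(-Abs(k))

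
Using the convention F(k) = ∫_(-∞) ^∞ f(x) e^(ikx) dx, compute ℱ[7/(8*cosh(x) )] 7*pi/(8*cosh(pi*k/2) ) 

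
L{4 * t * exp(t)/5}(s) 4/(5 * (s - 1)^2)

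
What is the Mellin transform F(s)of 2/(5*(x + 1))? 2*pi*csc(pi*s)/5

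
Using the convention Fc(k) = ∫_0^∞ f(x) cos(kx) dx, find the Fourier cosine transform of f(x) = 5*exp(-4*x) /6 10/(3*(k^2 + 16) ) 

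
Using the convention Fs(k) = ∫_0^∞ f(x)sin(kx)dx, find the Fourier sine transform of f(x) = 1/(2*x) pi/4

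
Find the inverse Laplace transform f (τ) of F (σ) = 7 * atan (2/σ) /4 7 * sin (2 * τ) / (4 * τ) 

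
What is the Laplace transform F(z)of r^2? 2/z^3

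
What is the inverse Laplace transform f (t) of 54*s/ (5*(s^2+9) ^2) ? 9*t*sin (3*t) /5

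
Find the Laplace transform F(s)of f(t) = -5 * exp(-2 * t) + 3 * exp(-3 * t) 3/(s + 3) - 5/(s + 2)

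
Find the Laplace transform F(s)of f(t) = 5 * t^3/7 30/(7 * s^4)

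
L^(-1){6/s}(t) 6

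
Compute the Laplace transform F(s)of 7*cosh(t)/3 7*s/(3*(s^2 - 1))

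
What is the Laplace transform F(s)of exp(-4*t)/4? 1/(4*(s+4))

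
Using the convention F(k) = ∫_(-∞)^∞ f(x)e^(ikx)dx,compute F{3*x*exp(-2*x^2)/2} 3*sqrt(2)*I*sqrt(pi)*k*exp(-k^2/8)/16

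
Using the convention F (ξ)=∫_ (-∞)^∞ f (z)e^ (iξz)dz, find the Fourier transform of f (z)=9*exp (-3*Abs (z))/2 27/ (ξ^2+9)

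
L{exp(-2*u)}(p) 1/(p + 2)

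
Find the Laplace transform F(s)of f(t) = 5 5/s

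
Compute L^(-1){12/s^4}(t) 2*t^3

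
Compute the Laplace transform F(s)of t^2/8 1/(4*s^3)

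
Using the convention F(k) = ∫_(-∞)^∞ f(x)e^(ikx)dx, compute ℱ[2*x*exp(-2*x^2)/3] sqrt(2)*I*sqrt(pi)*k*exp(-k^2/8)/12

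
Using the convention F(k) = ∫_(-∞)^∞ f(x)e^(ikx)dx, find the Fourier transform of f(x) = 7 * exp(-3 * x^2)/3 7 * sqrt(3) * sqrt(pi) * exp(-k^2/12)/9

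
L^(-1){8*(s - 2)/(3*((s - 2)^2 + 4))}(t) 8*exp(2*t)*cos(2*t)/3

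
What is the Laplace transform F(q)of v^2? 2/q^3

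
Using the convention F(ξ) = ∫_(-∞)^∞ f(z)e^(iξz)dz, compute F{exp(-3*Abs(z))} 6/(ξ^2 + 9)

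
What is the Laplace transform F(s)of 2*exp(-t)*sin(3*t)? 6/((s + 1)^2 + 9)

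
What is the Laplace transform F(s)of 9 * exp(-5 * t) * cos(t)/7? 9 * (s + 5)/(7 * ((s + 5)^2 + 1))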